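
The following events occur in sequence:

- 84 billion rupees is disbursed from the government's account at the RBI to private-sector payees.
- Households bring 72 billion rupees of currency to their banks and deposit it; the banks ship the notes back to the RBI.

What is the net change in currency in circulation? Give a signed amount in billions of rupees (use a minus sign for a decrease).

RBI balance sheet:
  Assets:      no change
  Liabilities: Bank reserves +156B, Currency in circulation −72B, Government deposits −84B
So the change in currency in circulation is -72 billion.

-72 billion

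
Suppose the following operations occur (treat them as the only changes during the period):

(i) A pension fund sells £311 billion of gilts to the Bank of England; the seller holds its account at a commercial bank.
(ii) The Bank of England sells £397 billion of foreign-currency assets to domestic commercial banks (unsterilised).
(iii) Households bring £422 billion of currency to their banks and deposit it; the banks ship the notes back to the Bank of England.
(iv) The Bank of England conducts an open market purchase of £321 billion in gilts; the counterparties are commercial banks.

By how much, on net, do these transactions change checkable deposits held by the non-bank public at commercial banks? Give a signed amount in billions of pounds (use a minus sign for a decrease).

+£733 billion

Asset purchase (from non-banks) £311 billion: non-bank counterparties' bank balances rise → +£311B.
FX sale £397 billion: the counterparty is a bank, so public deposits are unchanged → 0.
Currency deposit £422 billion: non-bank counterparties' bank balances rise → +£422B.
OMO purchase (from banks) £321 billion: the counterparty is a bank, so public deposits are unchanged → 0.
Net: 311 + 0 + 422 + 0 = +£733 billion.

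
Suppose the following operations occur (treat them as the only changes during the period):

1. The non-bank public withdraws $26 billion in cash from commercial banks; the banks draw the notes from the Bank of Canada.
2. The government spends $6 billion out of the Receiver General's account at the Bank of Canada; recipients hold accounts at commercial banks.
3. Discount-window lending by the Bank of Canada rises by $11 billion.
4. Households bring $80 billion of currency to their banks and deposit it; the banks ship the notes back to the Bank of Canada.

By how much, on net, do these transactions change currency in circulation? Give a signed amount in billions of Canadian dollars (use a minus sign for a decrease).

-$54 billion

Bank of Canada balance sheet:
  Assets:      Loans to banks +$11B
  Liabilities: Bank reserves +$71B, Currency in circulation −$54B, Government deposits −$6B
So the change in currency in circulation is -$54 billion.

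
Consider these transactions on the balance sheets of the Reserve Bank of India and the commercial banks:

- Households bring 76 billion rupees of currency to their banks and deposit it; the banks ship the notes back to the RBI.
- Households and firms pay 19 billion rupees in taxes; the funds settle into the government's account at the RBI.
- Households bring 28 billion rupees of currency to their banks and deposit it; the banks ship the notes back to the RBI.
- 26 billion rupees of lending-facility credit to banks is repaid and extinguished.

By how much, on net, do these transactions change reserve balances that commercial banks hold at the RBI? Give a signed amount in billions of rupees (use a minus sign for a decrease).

+59 billion

RBI balance sheet:
  Assets:      Loans to banks −26B
  Liabilities: Bank reserves +59B, Currency in circulation −104B, Government deposits +19B
So the change in reserve balances that commercial banks hold at the RBI is +59 billion.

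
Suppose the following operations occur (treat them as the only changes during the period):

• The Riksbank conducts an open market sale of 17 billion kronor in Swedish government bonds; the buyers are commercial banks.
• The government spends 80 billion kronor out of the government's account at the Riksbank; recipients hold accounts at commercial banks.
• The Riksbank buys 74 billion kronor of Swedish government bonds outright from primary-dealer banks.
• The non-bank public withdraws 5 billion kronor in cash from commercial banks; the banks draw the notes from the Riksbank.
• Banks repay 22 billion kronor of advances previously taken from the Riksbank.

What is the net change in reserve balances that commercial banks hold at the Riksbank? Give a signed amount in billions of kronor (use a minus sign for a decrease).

+110 billion

OMO sale (to banks) 17 billion kronor: the buying banks pay out of their reserve balances → −17B.
Government spending 80 billion kronor: government payments flow into bank reserve accounts → +80B.
OMO purchase (from banks) 74 billion kronor: the Riksbank pays by crediting reserve accounts → +74B.
Currency withdrawal 5 billion kronor: banks swap reserves for currency → −5B.
Discount-window repayment 22 billion kronor: repayment is debited from reserves → −22B.
Net: −17 + 80 + 74 − 5 − 22 = +110 billion.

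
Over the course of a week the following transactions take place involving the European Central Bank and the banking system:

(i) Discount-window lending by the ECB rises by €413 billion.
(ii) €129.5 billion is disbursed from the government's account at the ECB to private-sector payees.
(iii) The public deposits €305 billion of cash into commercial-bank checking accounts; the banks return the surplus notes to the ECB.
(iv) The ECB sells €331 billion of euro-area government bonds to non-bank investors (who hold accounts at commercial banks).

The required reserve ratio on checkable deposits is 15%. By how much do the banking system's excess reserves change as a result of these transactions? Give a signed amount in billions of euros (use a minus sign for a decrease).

+€500.975 billion

Discount-window loan €413 billion: reserves +€413B, deposits 0.
Government spending €129.5 billion: reserves +€129.5B, deposits +€129.5B.
Currency deposit €305 billion: reserves +€305B, deposits +€305B.
Asset sale (to non-banks) €331 billion: reserves −€331B, deposits −€331B.
Totals: Δreserves = +€516.5B, Δdeposits = +€103.5B.
Δrequired reserves = 15% × +€103.5B = +€15.525B.
Δexcess reserves = Δreserves − Δrequired = +€516.5B − (+€15.525B) = +€500.975 billion.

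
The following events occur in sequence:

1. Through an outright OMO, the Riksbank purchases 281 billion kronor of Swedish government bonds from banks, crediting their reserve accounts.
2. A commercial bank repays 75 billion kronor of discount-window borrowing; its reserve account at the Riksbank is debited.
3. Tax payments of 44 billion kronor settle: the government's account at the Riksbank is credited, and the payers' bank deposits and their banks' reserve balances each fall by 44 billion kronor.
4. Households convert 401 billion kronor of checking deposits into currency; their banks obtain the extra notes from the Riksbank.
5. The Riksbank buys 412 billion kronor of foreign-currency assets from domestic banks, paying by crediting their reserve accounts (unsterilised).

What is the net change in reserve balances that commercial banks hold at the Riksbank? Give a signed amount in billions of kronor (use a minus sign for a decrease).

Riksbank balance sheet:
  Assets:      Securities +281B, Loans to banks −75B, Foreign assets +412B
  Liabilities: Bank reserves +173B, Currency in circulation +401B, Government deposits +44B
Commercial banking system:
  Assets:      Reserves at CB +173B, Securities −281B, Foreign assets −412B
  Liabilities: Checkable deposits −445B, Borrowings from CB −75B
So the change in reserve balances that commercial banks hold at the Riksbank is +173 billion.

+173 billion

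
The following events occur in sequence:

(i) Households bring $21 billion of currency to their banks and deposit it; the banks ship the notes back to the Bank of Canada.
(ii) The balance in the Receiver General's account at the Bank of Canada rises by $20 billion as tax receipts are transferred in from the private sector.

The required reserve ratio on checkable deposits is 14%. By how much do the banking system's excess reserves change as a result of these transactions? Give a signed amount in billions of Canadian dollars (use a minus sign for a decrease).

+$0.86 billion

Currency deposit $21 billion: reserves +$21B, deposits +$21B.
Government account inflow $20 billion: reserves −$20B, deposits −$20B.
Totals: Δreserves = +$1B, Δdeposits = +$1B.
Δrequired reserves = 14% × +$1B = +$0.14B.
Δexcess reserves = Δreserves − Δrequired = +$1B − (+$0.14B) = +$0.86 billion.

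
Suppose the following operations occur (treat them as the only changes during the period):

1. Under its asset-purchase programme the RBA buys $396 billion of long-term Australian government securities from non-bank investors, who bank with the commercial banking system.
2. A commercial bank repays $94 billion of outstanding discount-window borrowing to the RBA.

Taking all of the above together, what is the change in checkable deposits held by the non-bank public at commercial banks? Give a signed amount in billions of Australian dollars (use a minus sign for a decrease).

Asset purchase (from non-banks) $396 billion: non-bank counterparties' bank balances rise → +$396B.
Discount-window repayment $94 billion: the counterparty is a bank, so public deposits are unchanged → 0.
Net: 396 + 0 = +$396 billion.

+$396 billion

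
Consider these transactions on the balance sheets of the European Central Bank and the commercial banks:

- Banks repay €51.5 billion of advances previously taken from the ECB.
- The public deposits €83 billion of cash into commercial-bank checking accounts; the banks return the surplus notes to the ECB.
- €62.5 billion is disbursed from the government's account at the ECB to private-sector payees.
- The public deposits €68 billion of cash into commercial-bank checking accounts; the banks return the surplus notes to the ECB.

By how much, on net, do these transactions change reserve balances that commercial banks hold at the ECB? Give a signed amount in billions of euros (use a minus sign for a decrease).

+€162 billion

ECB balance sheet:
  Assets:      Loans to banks −€51.5B
  Liabilities: Bank reserves +€162B, Currency in circulation −€151B, Government deposits −€62.5B
So the change in reserve balances that commercial banks hold at the ECB is +€162 billion.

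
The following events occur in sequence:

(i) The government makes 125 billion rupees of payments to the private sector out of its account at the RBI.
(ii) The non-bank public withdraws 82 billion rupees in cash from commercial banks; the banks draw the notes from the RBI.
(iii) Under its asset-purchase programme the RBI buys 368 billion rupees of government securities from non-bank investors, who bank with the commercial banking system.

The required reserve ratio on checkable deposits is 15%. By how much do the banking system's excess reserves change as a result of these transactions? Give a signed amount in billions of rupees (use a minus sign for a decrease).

+349.35 billion

Government spending 125 billion rupees: reserves +125B, deposits +125B.
Currency withdrawal 82 billion rupees: reserves −82B, deposits −82B.
Asset purchase (from non-banks) 368 billion rupees: reserves +368B, deposits +368B.
Totals: Δreserves = +411B, Δdeposits = +411B.
Δrequired reserves = 15% × +411B = +61.65B.
Δexcess reserves = Δreserves − Δrequired = +411B − (+61.65B) = +349.35 billion.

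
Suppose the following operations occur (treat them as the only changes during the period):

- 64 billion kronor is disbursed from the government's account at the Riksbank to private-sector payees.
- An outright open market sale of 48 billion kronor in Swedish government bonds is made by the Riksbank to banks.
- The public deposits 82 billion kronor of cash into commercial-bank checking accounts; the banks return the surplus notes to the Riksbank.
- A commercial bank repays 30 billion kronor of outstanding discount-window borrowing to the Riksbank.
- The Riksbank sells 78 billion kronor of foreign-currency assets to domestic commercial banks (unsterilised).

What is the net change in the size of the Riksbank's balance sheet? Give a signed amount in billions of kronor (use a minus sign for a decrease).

-156 billion

Riksbank balance sheet:
  Assets:      Securities −48B, Loans to banks −30B, Foreign assets −78B
  Liabilities: Bank reserves −10B, Currency in circulation −82B, Government deposits −64B
Change in total Riksbank assets = -156 billion.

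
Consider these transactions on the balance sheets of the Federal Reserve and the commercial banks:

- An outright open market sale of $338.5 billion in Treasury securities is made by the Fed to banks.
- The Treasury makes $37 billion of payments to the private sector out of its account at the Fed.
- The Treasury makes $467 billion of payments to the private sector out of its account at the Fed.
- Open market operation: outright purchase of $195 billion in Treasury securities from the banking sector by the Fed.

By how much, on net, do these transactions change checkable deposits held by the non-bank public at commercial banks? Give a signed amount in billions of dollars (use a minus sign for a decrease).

OMO sale (to banks) $338.5 billion: the counterparty is a bank, so public deposits are unchanged → 0.
Government spending $37 billion: non-bank counterparties' bank balances rise → +$37B.
Government spending $467 billion: non-bank counterparties' bank balances rise → +$467B.
OMO purchase (from banks) $195 billion: the counterparty is a bank, so public deposits are unchanged → 0.
Net: 0 + 37 + 467 + 0 = +$504 billion.

+$504 billion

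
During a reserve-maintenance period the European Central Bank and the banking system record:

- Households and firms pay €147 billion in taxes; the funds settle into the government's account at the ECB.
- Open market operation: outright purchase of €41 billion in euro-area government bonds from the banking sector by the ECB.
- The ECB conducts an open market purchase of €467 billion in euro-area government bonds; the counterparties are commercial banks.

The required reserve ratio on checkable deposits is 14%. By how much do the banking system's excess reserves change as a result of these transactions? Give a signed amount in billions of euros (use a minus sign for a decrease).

Government account inflow €147 billion: reserves −€147B, deposits −€147B.
OMO purchase (from banks) €41 billion: reserves +€41B, deposits 0.
OMO purchase (from banks) €467 billion: reserves +€467B, deposits 0.
Totals: Δreserves = +€361B, Δdeposits = −€147B.
Δrequired reserves = 14% × −€147B = −€20.58B.
Δexcess reserves = Δreserves − Δrequired = +€361B − (−€20.58B) = +€381.58 billion.

+€381.58 billion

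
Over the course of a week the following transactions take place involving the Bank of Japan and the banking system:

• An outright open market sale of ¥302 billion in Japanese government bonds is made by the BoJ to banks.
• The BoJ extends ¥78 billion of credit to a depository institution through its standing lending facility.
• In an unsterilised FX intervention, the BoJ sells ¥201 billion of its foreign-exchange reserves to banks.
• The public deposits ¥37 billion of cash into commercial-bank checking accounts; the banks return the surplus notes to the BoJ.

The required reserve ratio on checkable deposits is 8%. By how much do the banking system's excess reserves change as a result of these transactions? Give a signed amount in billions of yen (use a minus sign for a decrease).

-¥390.96 billion

OMO sale (to banks) ¥302 billion: reserves −¥302B, deposits 0.
Discount-window loan ¥78 billion: reserves +¥78B, deposits 0.
FX sale ¥201 billion: reserves −¥201B, deposits 0.
Currency deposit ¥37 billion: reserves +¥37B, deposits +¥37B.
Totals: Δreserves = −¥388B, Δdeposits = +¥37B.
Δrequired reserves = 8% × +¥37B = +¥2.96B.
Δexcess reserves = Δreserves − Δrequired = −¥388B − (+¥2.96B) = -¥390.96 billion.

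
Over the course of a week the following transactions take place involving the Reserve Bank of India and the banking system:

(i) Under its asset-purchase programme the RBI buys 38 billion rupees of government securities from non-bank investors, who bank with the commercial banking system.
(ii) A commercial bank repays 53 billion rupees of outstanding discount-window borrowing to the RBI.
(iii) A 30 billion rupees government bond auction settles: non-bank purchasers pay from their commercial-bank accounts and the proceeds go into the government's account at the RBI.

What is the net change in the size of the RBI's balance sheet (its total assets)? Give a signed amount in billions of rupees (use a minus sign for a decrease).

-15 billion

RBI balance sheet:
  Assets:      Securities +38B, Loans to banks −53B
  Liabilities: Bank reserves −45B, Government deposits +30B
Change in total RBI assets = -15 billion.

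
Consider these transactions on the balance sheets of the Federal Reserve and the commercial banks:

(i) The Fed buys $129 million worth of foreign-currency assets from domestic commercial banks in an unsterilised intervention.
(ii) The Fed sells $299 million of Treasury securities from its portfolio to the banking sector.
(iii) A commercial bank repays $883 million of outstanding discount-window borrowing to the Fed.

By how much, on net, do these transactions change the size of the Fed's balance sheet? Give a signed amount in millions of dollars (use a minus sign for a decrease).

-$1053 million

Fed balance sheet:
  Assets:      Securities −$299M, Loans to banks −$883M, Foreign assets +$129M
  Liabilities: Bank reserves −$1053M
Change in total Fed assets = -$1053 million.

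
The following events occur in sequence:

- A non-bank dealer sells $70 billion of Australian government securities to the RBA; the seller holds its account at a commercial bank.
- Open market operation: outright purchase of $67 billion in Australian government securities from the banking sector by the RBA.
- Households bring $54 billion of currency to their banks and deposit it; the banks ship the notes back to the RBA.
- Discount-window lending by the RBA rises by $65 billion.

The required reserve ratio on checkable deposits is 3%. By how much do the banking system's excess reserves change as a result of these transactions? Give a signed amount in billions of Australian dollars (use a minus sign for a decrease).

Asset purchase (from non-banks) $70 billion: reserves +$70B, deposits +$70B.
OMO purchase (from banks) $67 billion: reserves +$67B, deposits 0.
Currency deposit $54 billion: reserves +$54B, deposits +$54B.
Discount-window loan $65 billion: reserves +$65B, deposits 0.
Totals: Δreserves = +$256B, Δdeposits = +$124B.
Δrequired reserves = 3% × +$124B = +$3.72B.
Δexcess reserves = Δreserves − Δrequired = +$256B − (+$3.72B) = +$252.28 billion.

+$252.28 billion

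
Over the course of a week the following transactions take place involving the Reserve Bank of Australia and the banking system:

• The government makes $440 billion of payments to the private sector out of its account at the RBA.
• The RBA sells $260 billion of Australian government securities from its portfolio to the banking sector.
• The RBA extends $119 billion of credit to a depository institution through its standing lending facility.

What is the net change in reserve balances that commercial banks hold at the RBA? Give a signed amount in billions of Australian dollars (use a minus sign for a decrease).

RBA balance sheet:
  Assets:      Securities −$260B, Loans to banks +$119B
  Liabilities: Bank reserves +$299B, Government deposits −$440B
Commercial banking system:
  Assets:      Reserves at CB +$299B, Securities +$260B
  Liabilities: Checkable deposits +$440B, Borrowings from CB +$119B
So the change in reserve balances that commercial banks hold at the RBA is +$299 billion.

+$299 billion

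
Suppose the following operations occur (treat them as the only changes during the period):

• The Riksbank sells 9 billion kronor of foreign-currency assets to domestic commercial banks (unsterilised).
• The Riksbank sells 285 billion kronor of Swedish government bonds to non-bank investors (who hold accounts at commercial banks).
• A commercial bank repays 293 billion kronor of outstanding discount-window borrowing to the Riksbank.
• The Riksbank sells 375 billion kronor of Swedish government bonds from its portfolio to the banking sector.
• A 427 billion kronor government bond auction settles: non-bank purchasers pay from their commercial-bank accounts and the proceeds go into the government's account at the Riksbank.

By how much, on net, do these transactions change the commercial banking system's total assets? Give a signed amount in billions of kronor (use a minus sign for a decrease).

-1005 billion

FX sale 9 billion kronor: just an asset swap on bank balance sheets → 0.
Asset sale (to non-banks) 285 billion kronor: bank balance sheets shrink → −285B.
Discount-window repayment 293 billion kronor: bank balance sheets shrink → −293B.
OMO sale (to banks) 375 billion kronor: just an asset swap on bank balance sheets → 0.
Government account inflow 427 billion kronor: bank balance sheets shrink → −427B.
Net: 0 − 285 − 293 + 0 − 427 = -1005 billion.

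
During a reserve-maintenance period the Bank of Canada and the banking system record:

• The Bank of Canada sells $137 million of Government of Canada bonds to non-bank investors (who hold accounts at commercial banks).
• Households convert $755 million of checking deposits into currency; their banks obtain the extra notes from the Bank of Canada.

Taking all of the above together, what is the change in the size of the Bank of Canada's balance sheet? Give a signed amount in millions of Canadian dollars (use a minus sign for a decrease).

-$137 million

Asset sale (to non-banks) $137 million: a Bank of Canada asset is shed → −$137M.
Currency withdrawal $755 million: only the composition of liabilities changes → 0.
Net: −137 + 0 = -$137 million.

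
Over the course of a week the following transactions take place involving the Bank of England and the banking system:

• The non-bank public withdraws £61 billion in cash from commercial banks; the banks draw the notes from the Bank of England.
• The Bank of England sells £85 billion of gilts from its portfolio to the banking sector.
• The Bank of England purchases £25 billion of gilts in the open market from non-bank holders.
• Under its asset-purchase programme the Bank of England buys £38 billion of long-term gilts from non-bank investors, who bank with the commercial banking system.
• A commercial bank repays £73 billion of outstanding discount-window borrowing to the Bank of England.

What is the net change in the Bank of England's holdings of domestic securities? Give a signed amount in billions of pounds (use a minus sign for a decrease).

-£22 billion

Bank of England balance sheet:
  Assets:      Securities −£22B, Loans to banks −£73B
  Liabilities: Bank reserves −£156B, Currency in circulation +£61B
Commercial banking system:
  Assets:      Reserves at CB −£156B, Securities +£85B
  Liabilities: Checkable deposits +£2B, Borrowings from CB −£73B
So the change in the Bank of England's holdings of domestic securities is -£22 billion.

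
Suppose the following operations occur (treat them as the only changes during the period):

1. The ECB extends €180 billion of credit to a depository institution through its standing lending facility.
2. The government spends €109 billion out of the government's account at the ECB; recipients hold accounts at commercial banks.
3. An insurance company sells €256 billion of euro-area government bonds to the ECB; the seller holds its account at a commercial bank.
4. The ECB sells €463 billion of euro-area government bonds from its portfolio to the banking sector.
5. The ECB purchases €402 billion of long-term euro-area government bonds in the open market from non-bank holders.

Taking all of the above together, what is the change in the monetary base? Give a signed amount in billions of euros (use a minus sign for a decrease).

+€484 billion

Discount-window loan €180 billion: ECB balance sheet expands → +€180B.
Government spending €109 billion: a non-base liability converts back to reserves → +€109B.
Asset purchase (from non-banks) €256 billion: ECB balance sheet expands → +€256B.
OMO sale (to banks) €463 billion: ECB balance sheet contracts → −€463B.
Asset purchase (from non-banks) €402 billion: ECB balance sheet expands → +€402B.
Net: 180 + 109 + 256 − 463 + 402 = +€484 billion.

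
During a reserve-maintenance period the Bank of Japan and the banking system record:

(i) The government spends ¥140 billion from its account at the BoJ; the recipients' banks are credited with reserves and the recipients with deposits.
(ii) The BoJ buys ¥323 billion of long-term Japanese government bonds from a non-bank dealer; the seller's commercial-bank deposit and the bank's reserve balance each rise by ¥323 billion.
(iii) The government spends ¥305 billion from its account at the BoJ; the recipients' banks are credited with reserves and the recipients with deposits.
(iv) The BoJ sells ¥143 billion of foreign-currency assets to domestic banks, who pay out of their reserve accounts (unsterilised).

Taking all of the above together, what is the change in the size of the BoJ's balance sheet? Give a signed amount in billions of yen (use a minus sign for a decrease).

Government spending ¥140 billion: only the composition of liabilities changes → 0.
Asset purchase (from non-banks) ¥323 billion: a BoJ asset is acquired → +¥323B.
Government spending ¥305 billion: only the composition of liabilities changes → 0.
FX sale ¥143 billion: a BoJ asset is shed → −¥143B.
Net: 0 + 323 + 0 − 143 = +¥180 billion.

+¥180 billion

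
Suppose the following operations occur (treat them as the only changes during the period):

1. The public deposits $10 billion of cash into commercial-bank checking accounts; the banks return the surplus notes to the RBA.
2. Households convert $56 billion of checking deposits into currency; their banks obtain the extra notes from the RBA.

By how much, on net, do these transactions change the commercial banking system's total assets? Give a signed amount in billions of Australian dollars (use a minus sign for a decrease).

RBA balance sheet:
  Assets:      no change
  Liabilities: Bank reserves −$46B, Currency in circulation +$46B
Commercial banking system:
  Assets:      Reserves at CB −$46B
  Liabilities: Checkable deposits −$46B
Change in total bank assets = -$46 billion.

-$46 billion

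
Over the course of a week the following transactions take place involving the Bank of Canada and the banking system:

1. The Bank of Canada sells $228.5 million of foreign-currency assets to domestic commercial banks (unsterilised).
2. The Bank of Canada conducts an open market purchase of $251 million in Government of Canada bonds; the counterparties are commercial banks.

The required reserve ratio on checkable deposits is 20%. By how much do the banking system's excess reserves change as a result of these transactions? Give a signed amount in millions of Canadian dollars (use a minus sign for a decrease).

FX sale $228.5 million: reserves −$228.5M, deposits 0.
OMO purchase (from banks) $251 million: reserves +$251M, deposits 0.
Totals: Δreserves = +$22.5M, Δdeposits = 0.
Δrequired reserves = 20% × 0 = 0.
Δexcess reserves = Δreserves − Δrequired = +$22.5M − (0) = +$22.5 million.

+$22.5 million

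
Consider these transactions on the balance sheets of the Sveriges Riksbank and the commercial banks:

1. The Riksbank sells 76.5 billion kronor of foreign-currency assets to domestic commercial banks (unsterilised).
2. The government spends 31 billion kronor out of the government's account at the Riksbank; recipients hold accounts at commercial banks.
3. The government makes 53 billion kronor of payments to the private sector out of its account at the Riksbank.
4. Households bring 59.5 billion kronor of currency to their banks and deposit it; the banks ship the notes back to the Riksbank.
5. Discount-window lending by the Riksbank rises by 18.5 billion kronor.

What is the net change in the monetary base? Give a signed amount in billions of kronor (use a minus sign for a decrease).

FX sale 76.5 billion kronor: Riksbank balance sheet contracts → −76.5B.
Government spending 31 billion kronor: a non-base liability converts back to reserves → +31B.
Government spending 53 billion kronor: a non-base liability converts back to reserves → +53B.
Currency deposit 59.5 billion kronor: just a shift between currency and reserves — both are base money → 0.
Discount-window loan 18.5 billion kronor: Riksbank balance sheet expands → +18.5B.
Net: −76.5 + 31 + 53 + 0 + 18.5 = +26 billion.

+26 billion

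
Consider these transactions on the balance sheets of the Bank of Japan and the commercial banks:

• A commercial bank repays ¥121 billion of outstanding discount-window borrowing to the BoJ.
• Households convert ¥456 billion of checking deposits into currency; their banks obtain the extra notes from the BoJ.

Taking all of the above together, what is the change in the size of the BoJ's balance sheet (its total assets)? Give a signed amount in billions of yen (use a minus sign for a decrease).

-¥121 billion

Discount-window repayment ¥121 billion: a BoJ asset is shed → −¥121B.
Currency withdrawal ¥456 billion: only the composition of liabilities changes → 0.
Net: −121 + 0 = -¥121 billion.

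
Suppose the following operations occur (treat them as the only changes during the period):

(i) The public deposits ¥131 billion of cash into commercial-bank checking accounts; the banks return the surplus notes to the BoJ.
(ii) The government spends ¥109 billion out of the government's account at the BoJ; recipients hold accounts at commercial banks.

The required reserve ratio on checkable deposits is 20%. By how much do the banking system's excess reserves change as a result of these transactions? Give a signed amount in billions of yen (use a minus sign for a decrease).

Currency deposit ¥131 billion: reserves +¥131B, deposits +¥131B.
Government spending ¥109 billion: reserves +¥109B, deposits +¥109B.
Totals: Δreserves = +¥240B, Δdeposits = +¥240B.
Δrequired reserves = 20% × +¥240B = +¥48B.
Δexcess reserves = Δreserves − Δrequired = +¥240B − (+¥48B) = +¥192 billion.

+¥192 billion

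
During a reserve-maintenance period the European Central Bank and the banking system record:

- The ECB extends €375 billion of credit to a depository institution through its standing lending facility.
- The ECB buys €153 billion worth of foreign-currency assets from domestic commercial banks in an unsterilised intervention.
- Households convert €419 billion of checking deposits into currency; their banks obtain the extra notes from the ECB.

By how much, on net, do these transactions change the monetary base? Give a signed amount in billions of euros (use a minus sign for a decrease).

Discount-window loan €375 billion: ECB balance sheet expands → +€375B.
FX purchase €153 billion: ECB balance sheet expands → +€153B.
Currency withdrawal €419 billion: just a shift between currency and reserves — both are base money → 0.
Net: 375 + 153 + 0 = +€528 billion.

+€528 billion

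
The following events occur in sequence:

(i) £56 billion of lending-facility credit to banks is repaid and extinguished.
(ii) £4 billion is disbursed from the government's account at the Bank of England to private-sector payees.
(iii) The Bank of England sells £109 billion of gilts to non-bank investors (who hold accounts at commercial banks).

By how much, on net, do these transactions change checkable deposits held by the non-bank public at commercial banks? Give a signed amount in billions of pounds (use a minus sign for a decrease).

-£105 billion

Bank of England balance sheet:
  Assets:      Securities −£109B, Loans to banks −£56B
  Liabilities: Bank reserves −£161B, Government deposits −£4B
Commercial banking system:
  Assets:      Reserves at CB −£161B
  Liabilities: Checkable deposits −£105B, Borrowings from CB −£56B
So the change in checkable deposits held by the non-bank public at commercial banks is -£105 billion.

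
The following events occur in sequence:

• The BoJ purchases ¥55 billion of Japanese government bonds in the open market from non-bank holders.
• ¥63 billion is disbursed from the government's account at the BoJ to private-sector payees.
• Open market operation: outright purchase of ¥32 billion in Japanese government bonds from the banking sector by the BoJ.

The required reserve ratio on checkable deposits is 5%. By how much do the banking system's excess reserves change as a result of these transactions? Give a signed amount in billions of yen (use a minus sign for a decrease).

+¥144.1 billion

Asset purchase (from non-banks) ¥55 billion: reserves +¥55B, deposits +¥55B.
Government spending ¥63 billion: reserves +¥63B, deposits +¥63B.
OMO purchase (from banks) ¥32 billion: reserves +¥32B, deposits 0.
Totals: Δreserves = +¥150B, Δdeposits = +¥118B.
Δrequired reserves = 5% × +¥118B = +¥5.9B.
Δexcess reserves = Δreserves − Δrequired = +¥150B − (+¥5.9B) = +¥144.1 billion.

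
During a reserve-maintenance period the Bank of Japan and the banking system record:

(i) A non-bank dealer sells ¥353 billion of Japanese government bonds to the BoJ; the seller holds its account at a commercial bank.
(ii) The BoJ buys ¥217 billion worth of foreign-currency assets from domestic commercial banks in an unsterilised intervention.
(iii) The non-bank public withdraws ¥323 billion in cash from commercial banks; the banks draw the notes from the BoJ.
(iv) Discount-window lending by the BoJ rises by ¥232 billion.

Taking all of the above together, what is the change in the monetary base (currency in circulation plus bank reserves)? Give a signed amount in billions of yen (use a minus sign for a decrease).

+¥802 billion

Asset purchase (from non-banks) ¥353 billion: BoJ balance sheet expands → +¥353B.
FX purchase ¥217 billion: BoJ balance sheet expands → +¥217B.
Currency withdrawal ¥323 billion: just a shift between currency and reserves — both are base money → 0.
Discount-window loan ¥232 billion: BoJ balance sheet expands → +¥232B.
Net: 353 + 217 + 0 + 232 = +¥802 billion.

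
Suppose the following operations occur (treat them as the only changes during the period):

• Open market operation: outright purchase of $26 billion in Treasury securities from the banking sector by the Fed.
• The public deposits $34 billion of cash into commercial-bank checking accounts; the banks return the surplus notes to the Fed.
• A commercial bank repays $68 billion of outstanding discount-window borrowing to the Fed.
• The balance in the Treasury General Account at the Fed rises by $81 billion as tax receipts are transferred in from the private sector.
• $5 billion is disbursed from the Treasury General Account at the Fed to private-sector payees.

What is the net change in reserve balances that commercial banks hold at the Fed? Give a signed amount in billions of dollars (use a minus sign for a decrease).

OMO purchase (from banks) $26 billion: the Fed pays by crediting reserve accounts → +$26B.
Currency deposit $34 billion: returned notes are swapped for reserve credit → +$34B.
Discount-window repayment $68 billion: repayment is debited from reserves → −$68B.
Government account inflow $81 billion: funds move from bank reserves into the government account → −$81B.
Government spending $5 billion: government payments flow into bank reserve accounts → +$5B.
Net: 26 + 34 − 68 − 81 + 5 = -$84 billion.

-$84 billion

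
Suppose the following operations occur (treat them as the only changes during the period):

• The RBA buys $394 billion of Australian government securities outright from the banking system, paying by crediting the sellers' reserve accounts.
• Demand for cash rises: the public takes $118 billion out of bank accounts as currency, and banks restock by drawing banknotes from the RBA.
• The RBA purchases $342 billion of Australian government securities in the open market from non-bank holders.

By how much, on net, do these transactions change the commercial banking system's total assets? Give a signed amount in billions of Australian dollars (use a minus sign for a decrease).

RBA balance sheet:
  Assets:      Securities +$736B
  Liabilities: Bank reserves +$618B, Currency in circulation +$118B
Commercial banking system:
  Assets:      Reserves at CB +$618B, Securities −$394B
  Liabilities: Checkable deposits +$224B
Change in total bank assets = +$224 billion.

+$224 billion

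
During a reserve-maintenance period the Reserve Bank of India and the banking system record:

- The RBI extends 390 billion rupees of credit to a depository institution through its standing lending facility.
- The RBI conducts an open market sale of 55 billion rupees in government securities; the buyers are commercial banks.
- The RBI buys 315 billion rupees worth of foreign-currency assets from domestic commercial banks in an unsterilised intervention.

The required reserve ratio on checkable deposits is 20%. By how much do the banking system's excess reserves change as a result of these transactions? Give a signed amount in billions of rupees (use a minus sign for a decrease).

Discount-window loan 390 billion rupees: reserves +390B, deposits 0.
OMO sale (to banks) 55 billion rupees: reserves −55B, deposits 0.
FX purchase 315 billion rupees: reserves +315B, deposits 0.
Totals: Δreserves = +650B, Δdeposits = 0.
Δrequired reserves = 20% × 0 = 0.
Δexcess reserves = Δreserves − Δrequired = +650B − (0) = +650 billion.

+650 billion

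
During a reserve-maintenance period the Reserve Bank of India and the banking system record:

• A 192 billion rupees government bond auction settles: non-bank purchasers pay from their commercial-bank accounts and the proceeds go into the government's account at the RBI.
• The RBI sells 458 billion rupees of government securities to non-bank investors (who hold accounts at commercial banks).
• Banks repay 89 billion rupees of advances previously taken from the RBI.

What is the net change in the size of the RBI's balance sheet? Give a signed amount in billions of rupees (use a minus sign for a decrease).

-547 billion

RBI balance sheet:
  Assets:      Securities −458B, Loans to banks −89B
  Liabilities: Bank reserves −739B, Government deposits +192B
Commercial banking system:
  Assets:      Reserves at CB −739B
  Liabilities: Checkable deposits −650B, Borrowings from CB −89B
Change in total RBI assets = -547 billion.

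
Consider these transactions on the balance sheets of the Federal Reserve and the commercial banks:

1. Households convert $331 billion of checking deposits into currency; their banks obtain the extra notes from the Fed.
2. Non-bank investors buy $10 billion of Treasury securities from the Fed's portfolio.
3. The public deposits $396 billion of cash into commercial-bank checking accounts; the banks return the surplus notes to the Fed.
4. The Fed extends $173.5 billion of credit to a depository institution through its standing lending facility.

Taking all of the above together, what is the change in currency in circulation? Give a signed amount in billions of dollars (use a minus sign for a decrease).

Fed balance sheet:
  Assets:      Securities −$10B, Loans to banks +$173.5B
  Liabilities: Bank reserves +$228.5B, Currency in circulation −$65B
So the change in currency in circulation is -$65 billion.

-$65 billion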